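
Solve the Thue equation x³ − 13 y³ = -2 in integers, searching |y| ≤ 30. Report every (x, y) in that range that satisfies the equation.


The equation is x³ - 13y³ = -2. For fixed y, x³ = 13·y³ − 2, so a solution requires the RHS to be a perfect cube.
Strategy: iterate y from -30 to 30, compute RHS = 13·y³ − 2, and check whether it is a (positive or negative) perfect cube.
Check small values of y:
  y = 0: RHS = -2 is not a perfect cube.
  y = 1: RHS = 11 is not a perfect cube.
  y = -1: RHS = -15 is not a perfect cube.
  y = 2: RHS = 102 is not a perfect cube.
  y = -2: RHS = -106 is not a perfect cube.
  y = 3: RHS = 349 is not a perfect cube.
  y = -3: RHS = -353 is not a perfect cube.
Continuing the search up to |y| = 30 finds no solutions either.
No (x, y) in the scanned range satisfies the equation.

No integer solutions with |y| ≤ 30.


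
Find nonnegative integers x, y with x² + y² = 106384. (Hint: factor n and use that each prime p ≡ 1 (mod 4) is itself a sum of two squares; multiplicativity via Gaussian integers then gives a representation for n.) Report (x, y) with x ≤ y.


Step 1: Factor n = 106384 = 2^4 · 61 · 109.
Step 2: Check the mod-4 condition on each prime factor: 2 = 2 (special); 61 ≡ 1 (mod 4), exponent 1; 109 ≡ 1 (mod 4), exponent 1.
All primes ≡ 3 (mod 4) appear to even exponent (or don't appear), so by the two-squares theorem n IS expressible as a sum of two squares.
Step 3: Build a representation. Group n = k² · m with k = 4 and m = 61 · 109 = 6649 (a product of primes ≡ 1 (mod 4)); a representation of m scales to one of n via (k·x)² + (k·y)² = k²(x² + y²). Each prime p ≡ 1 (mod 4) is itself a sum of two squares; find a² by testing p − a² for a perfect square:
  61: 61 − 1² = 60, 61 − 2² = 57, 61 − 3² = 52, 61 − 4² = 45, 61 − 5² = 36 = 6² ⇒ 61 = 5² + 6².
  109: 109 − 1² = 108, 109 − 2² = 105, 109 − 3² = 100 = 10² ⇒ 109 = 3² + 10².
  Combine using the Brahmagupta–Fibonacci identity (a² + b²)(c² + d²) = (ac − bd)² + (ad + bc)² = (ac + bd)² + (ad − bc)²:
  61 · 109 = 6649: from (5² + 6²)(3² + 10²), take (5·3 − 6·10, 5·10 + 6·3) = (15 − 60, 50 + 18) = (-45, 68); dropping signs (only squares matter) gives (45, 68); check 45² + 68² = 2025 + 4624 = 6649 ✓.
  Scale by k = 4: (4·45, 4·68) = (180, 272).
Step 4: Order so x ≤ y and verify: 180² + 272² = 32400 + 73984 = 106384 = n. ✓

n = 106384 = 180² + 272² (one valid representation with x ≤ y).


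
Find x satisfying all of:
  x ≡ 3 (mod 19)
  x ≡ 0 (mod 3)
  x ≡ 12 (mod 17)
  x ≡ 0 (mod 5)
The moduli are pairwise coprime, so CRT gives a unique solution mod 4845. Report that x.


Product of moduli M = 19 · 3 · 17 · 5 = 4845.
Merge one congruence at a time:
  Start: x ≡ 3 (mod 19).
  Combine with x ≡ 0 (mod 3); new modulus lcm = 57.
    Write x = 3 + 19·t and substitute into x ≡ 0 (mod 3): 19·t ≡ 0 − 3 = -3 (mod 3).
    Reduce coefficients mod 3: 1·t ≡ 0 (mod 3).
    So t ≡ 0 (mod 3).
    Then x = 3 + 19·0 = 3, valid modulo lcm(19, 3) = 57: x ≡ 3 (mod 57).
  Combine with x ≡ 12 (mod 17); new modulus lcm = 969.
    Write x = 3 + 57·t and substitute into x ≡ 12 (mod 17): 57·t ≡ 12 − 3 = 9 (mod 17).
    Reduce coefficients mod 17: 6·t ≡ 9 (mod 17).
    The inverse of 6 mod 17 is 3 (since 6·3 = 18 = 1·17 + 1), so t ≡ 3·9 = 27 ≡ 10 (mod 17).
    Then x = 3 + 57·10 = 573, valid modulo lcm(57, 17) = 969: x ≡ 573 (mod 969).
  Combine with x ≡ 0 (mod 5); new modulus lcm = 4845.
    Write x = 573 + 969·t and substitute into x ≡ 0 (mod 5): 969·t ≡ 0 − 573 = -573 (mod 5).
    Reduce coefficients mod 5: 4·t ≡ 2 (mod 5).
    The inverse of 4 mod 5 is 4 (since 4·4 = 16 = 3·5 + 1), so t ≡ 4·2 = 8 ≡ 3 (mod 5).
    Then x = 573 + 969·3 = 3480, valid modulo lcm(969, 5) = 4845: x ≡ 3480 (mod 4845).
Verify against each original: 3480 mod 19 = 3, 3480 mod 3 = 0, 3480 mod 17 = 12, 3480 mod 5 = 0.

x ≡ 3480 (mod 4845).


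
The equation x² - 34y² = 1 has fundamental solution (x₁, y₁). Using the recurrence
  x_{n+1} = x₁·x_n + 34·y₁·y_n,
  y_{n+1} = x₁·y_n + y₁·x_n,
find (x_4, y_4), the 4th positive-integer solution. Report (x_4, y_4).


Step 1: Find the fundamental solution (x₁, y₁) of x² - 34y² = 1.
  Expand √34 as a continued fraction. a₀ = ⌊√34⌋ = 5; iterate m_{k+1} = d_k·a_k − m_k, d_{k+1} = (34 − m_{k+1}²)/d_k, a_{k+1} = ⌊(a₀ + m_{k+1})/d_{k+1}⌋ (starting m₀ = 0, d₀ = 1), with convergents p_k = a_k·p_{k-1} + p_{k-2}, q_k = a_k·q_{k-1} + q_{k-2} (p₋₁ = 1, q₋₁ = 0):
  k = 0: a₀ = 5; p₀/q₀ = 5/1; p₀² − 34·q₀² = 25 − 34 = -9.
  k = 1: m = 5, d = 9, a = ⌊(5 + 5)/9⌋ = 1; p/q = (1·5 + 1)/(1·1 + 0) = 6/1; p² − 34·q² = 36 − 34 = 2.
  k = 2: m = 4, d = 2, a = ⌊(5 + 4)/2⌋ = 4; p/q = (4·6 + 5)/(4·1 + 1) = 29/5; p² − 34·q² = 841 − 850 = -9.
  k = 3: m = 4, d = 9, a = ⌊(5 + 4)/9⌋ = 1; p/q = (1·29 + 6)/(1·5 + 1) = 35/6; p² − 34·q² = 1225 − 1224 = 1.
  The first convergent with p² − 34·q² = 1 gives the fundamental solution (x₁, y₁) = (35, 6).
Step 2: Apply the recurrence (x_{n+1}, y_{n+1}) = (x₁x_n + 34y₁y_n, x₁y_n + y₁x_n) repeatedly.
  From (x_1, y_1) = (35, 6): x_2 = 35·35 + 34·6·6 = 2449; y_2 = 35·6 + 6·35 = 420.
  From (x_2, y_2) = (2449, 420): x_3 = 35·2449 + 34·6·420 = 171395; y_3 = 35·420 + 6·2449 = 29394.
  From (x_3, y_3) = (171395, 29394): x_4 = 35·171395 + 34·6·29394 = 11995201; y_4 = 35·29394 + 6·171395 = 2057160.
Step 3: Verify x_4² - 34·y_4² = 143884847030401 - 143884847030400 = 1 (should be 1). ✓

(x_1, y_1) = (35, 6); (x_4, y_4) = (11995201, 2057160).


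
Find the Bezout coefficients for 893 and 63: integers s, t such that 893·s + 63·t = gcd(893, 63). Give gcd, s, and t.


Euclidean algorithm on (893, 63) — divide until remainder is 0:
  893 = 14 · 63 + 11
  63 = 5 · 11 + 8
  11 = 1 · 8 + 3
  8 = 2 · 3 + 2
  3 = 1 · 2 + 1
  2 = 2 · 1 + 0
gcd(893, 63) = 1.
Track Bezout coefficients alongside the remainders: start with r₀ = 893 = a·1 + b·0 (s = 1, t = 0) and r₁ = 63 = a·0 + b·1 (s = 0, t = 1); each new remainder r_{k+1} = r_{k-1} − q_k·r_k inherits s_{k+1} = s_{k-1} − q_k·s_k, t_{k+1} = t_{k-1} − q_k·t_k, so r_k = a·s_k + b·t_k at every step:
  q = 14: r = 11, s = 1 − 14·0 = 1, t = 0 − 14·1 = -14  (check: 893·1 + 63·(-14) = 11)
  q = 5: r = 8, s = 0 − 5·1 = -5, t = 1 − 5·(-14) = 71  (check: 893·(-5) + 63·71 = 8)
  q = 1: r = 3, s = 1 − 1·(-5) = 6, t = -14 − 1·71 = -85  (check: 893·6 + 63·(-85) = 3)
  q = 2: r = 2, s = -5 − 2·6 = -17, t = 71 − 2·(-85) = 241  (check: 893·(-17) + 63·241 = 2)
  q = 1: r = 1, s = 6 − 1·(-17) = 23, t = -85 − 1·241 = -326  (check: 893·23 + 63·(-326) = 1)
The row with r = 1 (the gcd) gives the Bezout coefficients s = 23, t = -326.
Result: 893 · (23) + 63 · (-326) = 1.

gcd(893, 63) = 1; s = 23, t = -326 (check: 893·23 + 63·(-326) = 1).


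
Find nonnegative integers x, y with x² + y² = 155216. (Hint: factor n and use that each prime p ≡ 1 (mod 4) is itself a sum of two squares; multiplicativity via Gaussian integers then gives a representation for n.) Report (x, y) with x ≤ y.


Step 1: Factor n = 155216 = 2^4 · 89 · 109.
Step 2: Check the mod-4 condition on each prime factor: 2 = 2 (special); 89 ≡ 1 (mod 4), exponent 1; 109 ≡ 1 (mod 4), exponent 1.
All primes ≡ 3 (mod 4) appear to even exponent (or don't appear), so by the two-squares theorem n IS expressible as a sum of two squares.
Step 3: Build a representation. Group n = k² · m with k = 4 and m = 89 · 109 = 9701 (a product of primes ≡ 1 (mod 4)); a representation of m scales to one of n via (k·x)² + (k·y)² = k²(x² + y²). Each prime p ≡ 1 (mod 4) is itself a sum of two squares; find a² by testing p − a² for a perfect square:
  89: 89 − 1² = 88, 89 − 2² = 85, 89 − 3² = 80, 89 − 4² = 73, 89 − 5² = 64 = 8² ⇒ 89 = 5² + 8².
  109: 109 − 1² = 108, 109 − 2² = 105, 109 − 3² = 100 = 10² ⇒ 109 = 3² + 10².
  Combine using the Brahmagupta–Fibonacci identity (a² + b²)(c² + d²) = (ac − bd)² + (ad + bc)² = (ac + bd)² + (ad − bc)²:
  89 · 109 = 9701: from (5² + 8²)(3² + 10²), take (5·3 − 8·10, 5·10 + 8·3) = (15 − 80, 50 + 24) = (-65, 74); dropping signs (only squares matter) gives (65, 74); check 65² + 74² = 4225 + 5476 = 9701 ✓.
  Scale by k = 4: (4·65, 4·74) = (260, 296).
Step 4: Order so x ≤ y and verify: 260² + 296² = 67600 + 87616 = 155216 = n. ✓

n = 155216 = 260² + 296² (one valid representation with x ≤ y).


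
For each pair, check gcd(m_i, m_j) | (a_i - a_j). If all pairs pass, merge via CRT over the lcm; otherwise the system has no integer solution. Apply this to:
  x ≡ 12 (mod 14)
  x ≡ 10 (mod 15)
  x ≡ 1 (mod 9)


Moduli 14, 15, 9 are not pairwise coprime, so CRT works modulo lcm(m_i) when all pairwise compatibility conditions hold.
Pairwise compatibility: gcd(m_i, m_j) must divide a_i - a_j for every pair.
Merge one congruence at a time:
  Start: x ≡ 12 (mod 14).
  Combine with x ≡ 10 (mod 15): gcd(14, 15) = 1; 10 - 12 = -2, which IS divisible by 1, so compatible.
    Write x = 12 + 14·t and substitute into x ≡ 10 (mod 15): 14·t ≡ 10 − 12 = -2 (mod 15).
    Reduce coefficients mod 15: 14·t ≡ 13 (mod 15).
    The inverse of 14 mod 15 is 14 (since 14·14 = 196 = 13·15 + 1), so t ≡ 14·13 = 182 ≡ 2 (mod 15).
    Then x = 12 + 14·2 = 40, valid modulo lcm(14, 15) = 210: x ≡ 40 (mod 210).
  Combine with x ≡ 1 (mod 9): gcd(210, 9) = 3; 1 - 40 = -39, which IS divisible by 3, so compatible.
    Write x = 40 + 210·t and substitute into x ≡ 1 (mod 9): 210·t ≡ 1 − 40 = -39 (mod 9).
    Divide the congruence (and modulus) by g = 3: 70·t ≡ -13 (mod 3).
    Reduce coefficients mod 3: 1·t ≡ 2 (mod 3).
    So t ≡ 2 (mod 3).
    Then x = 40 + 210·2 = 460, valid modulo lcm(210, 9) = 630: x ≡ 460 (mod 630).
Verify: 460 mod 14 = 12, 460 mod 15 = 10, 460 mod 9 = 1.

x ≡ 460 (mod 630).


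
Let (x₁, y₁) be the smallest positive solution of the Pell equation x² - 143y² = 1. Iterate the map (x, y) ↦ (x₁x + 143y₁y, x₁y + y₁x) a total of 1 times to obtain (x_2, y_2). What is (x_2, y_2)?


Step 1: Find the fundamental solution (x₁, y₁) of x² - 143y² = 1.
  Expand √143 as a continued fraction. a₀ = ⌊√143⌋ = 11; iterate m_{k+1} = d_k·a_k − m_k, d_{k+1} = (143 − m_{k+1}²)/d_k, a_{k+1} = ⌊(a₀ + m_{k+1})/d_{k+1}⌋ (starting m₀ = 0, d₀ = 1), with convergents p_k = a_k·p_{k-1} + p_{k-2}, q_k = a_k·q_{k-1} + q_{k-2} (p₋₁ = 1, q₋₁ = 0):
  k = 0: a₀ = 11; p₀/q₀ = 11/1; p₀² − 143·q₀² = 121 − 143 = -22.
  k = 1: m = 11, d = 22, a = ⌊(11 + 11)/22⌋ = 1; p/q = (1·11 + 1)/(1·1 + 0) = 12/1; p² − 143·q² = 144 − 143 = 1.
  The first convergent with p² − 143·q² = 1 gives the fundamental solution (x₁, y₁) = (12, 1).
Step 2: Apply the recurrence (x_{n+1}, y_{n+1}) = (x₁x_n + 143y₁y_n, x₁y_n + y₁x_n) repeatedly.
  From (x_1, y_1) = (12, 1): x_2 = 12·12 + 143·1·1 = 287; y_2 = 12·1 + 1·12 = 24.
Step 3: Verify x_2² - 143·y_2² = 82369 - 82368 = 1 (should be 1). ✓

(x_1, y_1) = (12, 1); (x_2, y_2) = (287, 24).


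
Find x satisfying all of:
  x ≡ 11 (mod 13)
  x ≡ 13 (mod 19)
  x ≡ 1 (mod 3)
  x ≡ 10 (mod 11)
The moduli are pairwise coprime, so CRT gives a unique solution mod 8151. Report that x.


Product of moduli M = 13 · 19 · 3 · 11 = 8151.
Merge one congruence at a time:
  Start: x ≡ 11 (mod 13).
  Combine with x ≡ 13 (mod 19); new modulus lcm = 247.
    Write x = 11 + 13·t and substitute into x ≡ 13 (mod 19): 13·t ≡ 13 − 11 = 2 (mod 19).
    The inverse of 13 mod 19 is 3 (since 13·3 = 39 = 2·19 + 1), so t ≡ 3·2 = 6 ≡ 6 (mod 19).
    Then x = 11 + 13·6 = 89, valid modulo lcm(13, 19) = 247: x ≡ 89 (mod 247).
  Combine with x ≡ 1 (mod 3); new modulus lcm = 741.
    Write x = 89 + 247·t and substitute into x ≡ 1 (mod 3): 247·t ≡ 1 − 89 = -88 (mod 3).
    Reduce coefficients mod 3: 1·t ≡ 2 (mod 3).
    So t ≡ 2 (mod 3).
    Then x = 89 + 247·2 = 583, valid modulo lcm(247, 3) = 741: x ≡ 583 (mod 741).
  Combine with x ≡ 10 (mod 11); new modulus lcm = 8151.
    Write x = 583 + 741·t and substitute into x ≡ 10 (mod 11): 741·t ≡ 10 − 583 = -573 (mod 11).
    Reduce coefficients mod 11: 4·t ≡ 10 (mod 11).
    The inverse of 4 mod 11 is 3 (since 4·3 = 12 = 1·11 + 1), so t ≡ 3·10 = 30 ≡ 8 (mod 11).
    Then x = 583 + 741·8 = 6511, valid modulo lcm(741, 11) = 8151: x ≡ 6511 (mod 8151).
Verify against each original: 6511 mod 13 = 11, 6511 mod 19 = 13, 6511 mod 3 = 1, 6511 mod 11 = 10.

x ≡ 6511 (mod 8151).


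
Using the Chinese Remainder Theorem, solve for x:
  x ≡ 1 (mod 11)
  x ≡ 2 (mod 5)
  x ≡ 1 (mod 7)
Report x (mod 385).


Moduli 11, 5, 7 are pairwise coprime; by CRT there is a unique solution modulo M = 11 · 5 · 7 = 385.
Solve pairwise, accumulating the modulus:
  Start with x ≡ 1 (mod 11).
  Combine with x ≡ 2 (mod 5): since gcd(11, 5) = 1, we get a unique residue mod 55.
    Write x = 1 + 11·t and substitute into x ≡ 2 (mod 5): 11·t ≡ 2 − 1 = 1 (mod 5).
    Reduce coefficients mod 5: 1·t ≡ 1 (mod 5).
    So t ≡ 1 (mod 5).
    Then x = 1 + 11·1 = 12, valid modulo lcm(11, 5) = 55: x ≡ 12 (mod 55).
  Combine with x ≡ 1 (mod 7): since gcd(55, 7) = 1, we get a unique residue mod 385.
    Write x = 12 + 55·t and substitute into x ≡ 1 (mod 7): 55·t ≡ 1 − 12 = -11 (mod 7).
    Reduce coefficients mod 7: 6·t ≡ 3 (mod 7).
    The inverse of 6 mod 7 is 6 (since 6·6 = 36 = 5·7 + 1), so t ≡ 6·3 = 18 ≡ 4 (mod 7).
    Then x = 12 + 55·4 = 232, valid modulo lcm(55, 7) = 385: x ≡ 232 (mod 385).
Verify: 232 mod 11 = 1 ✓, 232 mod 5 = 2 ✓, 232 mod 7 = 1 ✓.

x ≡ 232 (mod 385).


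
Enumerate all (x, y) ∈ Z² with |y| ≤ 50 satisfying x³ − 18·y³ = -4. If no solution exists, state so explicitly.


The equation is x³ - 18y³ = -4. For fixed y, x³ = 18·y³ − 4, so a solution requires the RHS to be a perfect cube.
Strategy: iterate y from -50 to 50, compute RHS = 18·y³ − 4, and check whether it is a (positive or negative) perfect cube.
Check small values of y:
  y = 0: RHS = -4 is not a perfect cube.
  y = 1: RHS = 14 is not a perfect cube.
  y = -1: RHS = -22 is not a perfect cube.
  y = 2: RHS = 140 is not a perfect cube.
  y = -2: RHS = -148 is not a perfect cube.
  y = 3: RHS = 482 is not a perfect cube.
  y = -3: RHS = -490 is not a perfect cube.
Continuing the search up to |y| = 50 finds no solutions either.
No (x, y) in the scanned range satisfies the equation.

No integer solutions with |y| ≤ 50.


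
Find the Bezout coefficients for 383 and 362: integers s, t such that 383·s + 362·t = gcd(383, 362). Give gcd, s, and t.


Euclidean algorithm on (383, 362) — divide until remainder is 0:
  383 = 1 · 362 + 21
  362 = 17 · 21 + 5
  21 = 4 · 5 + 1
  5 = 5 · 1 + 0
gcd(383, 362) = 1.
Track Bezout coefficients alongside the remainders: start with r₀ = 383 = a·1 + b·0 (s = 1, t = 0) and r₁ = 362 = a·0 + b·1 (s = 0, t = 1); each new remainder r_{k+1} = r_{k-1} − q_k·r_k inherits s_{k+1} = s_{k-1} − q_k·s_k, t_{k+1} = t_{k-1} − q_k·t_k, so r_k = a·s_k + b·t_k at every step:
  q = 1: r = 21, s = 1 − 1·0 = 1, t = 0 − 1·1 = -1  (check: 383·1 + 362·(-1) = 21)
  q = 17: r = 5, s = 0 − 17·1 = -17, t = 1 − 17·(-1) = 18  (check: 383·(-17) + 362·18 = 5)
  q = 4: r = 1, s = 1 − 4·(-17) = 69, t = -1 − 4·18 = -73  (check: 383·69 + 362·(-73) = 1)
The row with r = 1 (the gcd) gives the Bezout coefficients s = 69, t = -73.
Result: 383 · (69) + 362 · (-73) = 1.

gcd(383, 362) = 1; s = 69, t = -73 (check: 383·69 + 362·(-73) = 1).


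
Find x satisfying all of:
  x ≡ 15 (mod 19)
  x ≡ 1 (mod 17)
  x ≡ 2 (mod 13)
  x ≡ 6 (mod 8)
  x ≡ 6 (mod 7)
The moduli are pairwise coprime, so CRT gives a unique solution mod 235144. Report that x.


Product of moduli M = 19 · 17 · 13 · 8 · 7 = 235144.
Merge one congruence at a time:
  Start: x ≡ 15 (mod 19).
  Combine with x ≡ 1 (mod 17); new modulus lcm = 323.
    Write x = 15 + 19·t and substitute into x ≡ 1 (mod 17): 19·t ≡ 1 − 15 = -14 (mod 17).
    Reduce coefficients mod 17: 2·t ≡ 3 (mod 17).
    The inverse of 2 mod 17 is 9 (since 2·9 = 18 = 1·17 + 1), so t ≡ 9·3 = 27 ≡ 10 (mod 17).
    Then x = 15 + 19·10 = 205, valid modulo lcm(19, 17) = 323: x ≡ 205 (mod 323).
  Combine with x ≡ 2 (mod 13); new modulus lcm = 4199.
    Write x = 205 + 323·t and substitute into x ≡ 2 (mod 13): 323·t ≡ 2 − 205 = -203 (mod 13).
    Reduce coefficients mod 13: 11·t ≡ 5 (mod 13).
    The inverse of 11 mod 13 is 6 (since 11·6 = 66 = 5·13 + 1), so t ≡ 6·5 = 30 ≡ 4 (mod 13).
    Then x = 205 + 323·4 = 1497, valid modulo lcm(323, 13) = 4199: x ≡ 1497 (mod 4199).
  Combine with x ≡ 6 (mod 8); new modulus lcm = 33592.
    Write x = 1497 + 4199·t and substitute into x ≡ 6 (mod 8): 4199·t ≡ 6 − 1497 = -1491 (mod 8).
    Reduce coefficients mod 8: 7·t ≡ 5 (mod 8).
    The inverse of 7 mod 8 is 7 (since 7·7 = 49 = 6·8 + 1), so t ≡ 7·5 = 35 ≡ 3 (mod 8).
    Then x = 1497 + 4199·3 = 14094, valid modulo lcm(4199, 8) = 33592: x ≡ 14094 (mod 33592).
  Combine with x ≡ 6 (mod 7); new modulus lcm = 235144.
    Write x = 14094 + 33592·t and substitute into x ≡ 6 (mod 7): 33592·t ≡ 6 − 14094 = -14088 (mod 7).
    Reduce coefficients mod 7: 6·t ≡ 3 (mod 7).
    The inverse of 6 mod 7 is 6 (since 6·6 = 36 = 5·7 + 1), so t ≡ 6·3 = 18 ≡ 4 (mod 7).
    Then x = 14094 + 33592·4 = 148462, valid modulo lcm(33592, 7) = 235144: x ≡ 148462 (mod 235144).
Verify against each original: 148462 mod 19 = 15, 148462 mod 17 = 1, 148462 mod 13 = 2, 148462 mod 8 = 6, 148462 mod 7 = 6.

x ≡ 148462 (mod 235144).


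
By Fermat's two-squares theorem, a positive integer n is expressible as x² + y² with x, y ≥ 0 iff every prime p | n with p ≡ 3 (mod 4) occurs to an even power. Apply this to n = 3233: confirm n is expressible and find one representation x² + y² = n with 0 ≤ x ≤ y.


Step 1: Factor n = 3233 = 53 · 61.
Step 2: Check the mod-4 condition on each prime factor: 53 ≡ 1 (mod 4), exponent 1; 61 ≡ 1 (mod 4), exponent 1.
All primes ≡ 3 (mod 4) appear to even exponent (or don't appear), so by the two-squares theorem n IS expressible as a sum of two squares.
Step 3: Build a representation. Here n = 53 · 61 is a product of primes ≡ 1 (mod 4). Each prime p ≡ 1 (mod 4) is itself a sum of two squares; find a² by testing p − a² for a perfect square:
  53: 53 − 1² = 52, 53 − 2² = 49 = 7² ⇒ 53 = 2² + 7².
  61: 61 − 1² = 60, 61 − 2² = 57, 61 − 3² = 52, 61 − 4² = 45, 61 − 5² = 36 = 6² ⇒ 61 = 5² + 6².
  Combine using the Brahmagupta–Fibonacci identity (a² + b²)(c² + d²) = (ac − bd)² + (ad + bc)² = (ac + bd)² + (ad − bc)²:
  53 · 61 = 3233: from (2² + 7²)(5² + 6²), take (2·5 − 7·6, 2·6 + 7·5) = (10 − 42, 12 + 35) = (-32, 47); dropping signs (only squares matter) gives (32, 47); check 32² + 47² = 1024 + 2209 = 3233 ✓.
Step 4: Order so x ≤ y and verify: 32² + 47² = 1024 + 2209 = 3233 = n. ✓

n = 3233 = 32² + 47² (one valid representation with x ≤ y).


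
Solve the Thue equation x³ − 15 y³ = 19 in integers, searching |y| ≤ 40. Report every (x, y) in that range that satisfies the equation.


The equation is x³ - 15y³ = 19. For fixed y, x³ = 15·y³ + 19, so a solution requires the RHS to be a perfect cube.
Strategy: iterate y from -40 to 40, compute RHS = 15·y³ + 19, and check whether it is a (positive or negative) perfect cube.
Check small values of y:
  y = 0: RHS = 19 is not a perfect cube.
  y = 1: RHS = 34 is not a perfect cube.
  y = -1: RHS = 4 is not a perfect cube.
  y = 2: RHS = 139 is not a perfect cube.
  y = -2: RHS = -101 is not a perfect cube.
  y = 3: RHS = 424 is not a perfect cube.
  y = -3: RHS = -386 is not a perfect cube.
Continuing the search up to |y| = 40 finds no solutions either.
No (x, y) in the scanned range satisfies the equation.

No integer solutions with |y| ≤ 40.


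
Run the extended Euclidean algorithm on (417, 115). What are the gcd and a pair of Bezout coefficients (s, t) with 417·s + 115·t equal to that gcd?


Euclidean algorithm on (417, 115) — divide until remainder is 0:
  417 = 3 · 115 + 72
  115 = 1 · 72 + 43
  72 = 1 · 43 + 29
  43 = 1 · 29 + 14
  29 = 2 · 14 + 1
  14 = 14 · 1 + 0
gcd(417, 115) = 1.
Track Bezout coefficients alongside the remainders: start with r₀ = 417 = a·1 + b·0 (s = 1, t = 0) and r₁ = 115 = a·0 + b·1 (s = 0, t = 1); each new remainder r_{k+1} = r_{k-1} − q_k·r_k inherits s_{k+1} = s_{k-1} − q_k·s_k, t_{k+1} = t_{k-1} − q_k·t_k, so r_k = a·s_k + b·t_k at every step:
  q = 3: r = 72, s = 1 − 3·0 = 1, t = 0 − 3·1 = -3  (check: 417·1 + 115·(-3) = 72)
  q = 1: r = 43, s = 0 − 1·1 = -1, t = 1 − 1·(-3) = 4  (check: 417·(-1) + 115·4 = 43)
  q = 1: r = 29, s = 1 − 1·(-1) = 2, t = -3 − 1·4 = -7  (check: 417·2 + 115·(-7) = 29)
  q = 1: r = 14, s = -1 − 1·2 = -3, t = 4 − 1·(-7) = 11  (check: 417·(-3) + 115·11 = 14)
  q = 2: r = 1, s = 2 − 2·(-3) = 8, t = -7 − 2·11 = -29  (check: 417·8 + 115·(-29) = 1)
The row with r = 1 (the gcd) gives the Bezout coefficients s = 8, t = -29.
Result: 417 · (8) + 115 · (-29) = 1.

gcd(417, 115) = 1; s = 8, t = -29 (check: 417·8 + 115·(-29) = 1).


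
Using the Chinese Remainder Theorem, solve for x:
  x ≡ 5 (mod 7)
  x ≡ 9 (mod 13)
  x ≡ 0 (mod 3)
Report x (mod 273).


Moduli 7, 13, 3 are pairwise coprime; by CRT there is a unique solution modulo M = 7 · 13 · 3 = 273.
Solve pairwise, accumulating the modulus:
  Start with x ≡ 5 (mod 7).
  Combine with x ≡ 9 (mod 13): since gcd(7, 13) = 1, we get a unique residue mod 91.
    Write x = 5 + 7·t and substitute into x ≡ 9 (mod 13): 7·t ≡ 9 − 5 = 4 (mod 13).
    The inverse of 7 mod 13 is 2 (since 7·2 = 14 = 1·13 + 1), so t ≡ 2·4 = 8 ≡ 8 (mod 13).
    Then x = 5 + 7·8 = 61, valid modulo lcm(7, 13) = 91: x ≡ 61 (mod 91).
  Combine with x ≡ 0 (mod 3): since gcd(91, 3) = 1, we get a unique residue mod 273.
    Write x = 61 + 91·t and substitute into x ≡ 0 (mod 3): 91·t ≡ 0 − 61 = -61 (mod 3).
    Reduce coefficients mod 3: 1·t ≡ 2 (mod 3).
    So t ≡ 2 (mod 3).
    Then x = 61 + 91·2 = 243, valid modulo lcm(91, 3) = 273: x ≡ 243 (mod 273).
Verify: 243 mod 7 = 5 ✓, 243 mod 13 = 9 ✓, 243 mod 3 = 0 ✓.

x ≡ 243 (mod 273).


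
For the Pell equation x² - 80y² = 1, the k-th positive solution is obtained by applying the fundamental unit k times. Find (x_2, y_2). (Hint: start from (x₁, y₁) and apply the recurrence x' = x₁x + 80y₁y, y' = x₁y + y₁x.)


Step 1: Find the fundamental solution (x₁, y₁) of x² - 80y² = 1.
  Expand √80 as a continued fraction. a₀ = ⌊√80⌋ = 8; iterate m_{k+1} = d_k·a_k − m_k, d_{k+1} = (80 − m_{k+1}²)/d_k, a_{k+1} = ⌊(a₀ + m_{k+1})/d_{k+1}⌋ (starting m₀ = 0, d₀ = 1), with convergents p_k = a_k·p_{k-1} + p_{k-2}, q_k = a_k·q_{k-1} + q_{k-2} (p₋₁ = 1, q₋₁ = 0):
  k = 0: a₀ = 8; p₀/q₀ = 8/1; p₀² − 80·q₀² = 64 − 80 = -16.
  k = 1: m = 8, d = 16, a = ⌊(8 + 8)/16⌋ = 1; p/q = (1·8 + 1)/(1·1 + 0) = 9/1; p² − 80·q² = 81 − 80 = 1.
  The first convergent with p² − 80·q² = 1 gives the fundamental solution (x₁, y₁) = (9, 1).
Step 2: Apply the recurrence (x_{n+1}, y_{n+1}) = (x₁x_n + 80y₁y_n, x₁y_n + y₁x_n) repeatedly.
  From (x_1, y_1) = (9, 1): x_2 = 9·9 + 80·1·1 = 161; y_2 = 9·1 + 1·9 = 18.
Step 3: Verify x_2² - 80·y_2² = 25921 - 25920 = 1 (should be 1). ✓

(x_1, y_1) = (9, 1); (x_2, y_2) = (161, 18).


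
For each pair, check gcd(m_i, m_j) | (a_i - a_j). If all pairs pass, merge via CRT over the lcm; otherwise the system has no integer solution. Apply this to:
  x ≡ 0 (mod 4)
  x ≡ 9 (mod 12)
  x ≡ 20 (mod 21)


Moduli 4, 12, 21 are not pairwise coprime, so CRT works modulo lcm(m_i) when all pairwise compatibility conditions hold.
Pairwise compatibility: gcd(m_i, m_j) must divide a_i - a_j for every pair.
Merge one congruence at a time:
  Start: x ≡ 0 (mod 4).
  Combine with x ≡ 9 (mod 12): gcd(4, 12) = 4, and 9 - 0 = 9 is NOT divisible by 4.
    ⇒ system is inconsistent (no integer solution).

No solution (the system is inconsistent).


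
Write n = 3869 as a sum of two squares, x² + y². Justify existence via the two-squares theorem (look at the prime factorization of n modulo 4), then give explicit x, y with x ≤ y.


Step 1: Factor n = 3869 = 53 · 73.
Step 2: Check the mod-4 condition on each prime factor: 53 ≡ 1 (mod 4), exponent 1; 73 ≡ 1 (mod 4), exponent 1.
All primes ≡ 3 (mod 4) appear to even exponent (or don't appear), so by the two-squares theorem n IS expressible as a sum of two squares.
Step 3: Build a representation. Here n = 53 · 73 is a product of primes ≡ 1 (mod 4). Each prime p ≡ 1 (mod 4) is itself a sum of two squares; find a² by testing p − a² for a perfect square:
  53: 53 − 1² = 52, 53 − 2² = 49 = 7² ⇒ 53 = 2² + 7².
  73: 73 − 1² = 72, 73 − 2² = 69, 73 − 3² = 64 = 8² ⇒ 73 = 3² + 8².
  Combine using the Brahmagupta–Fibonacci identity (a² + b²)(c² + d²) = (ac − bd)² + (ad + bc)² = (ac + bd)² + (ad − bc)²:
  53 · 73 = 3869: from (2² + 7²)(3² + 8²), take (2·3 − 7·8, 2·8 + 7·3) = (6 − 56, 16 + 21) = (-50, 37); dropping signs (only squares matter) gives (50, 37); check 50² + 37² = 2500 + 1369 = 3869 ✓.
Step 4: Order so x ≤ y and verify: 37² + 50² = 1369 + 2500 = 3869 = n. ✓

n = 3869 = 37² + 50² (one valid representation with x ≤ y).


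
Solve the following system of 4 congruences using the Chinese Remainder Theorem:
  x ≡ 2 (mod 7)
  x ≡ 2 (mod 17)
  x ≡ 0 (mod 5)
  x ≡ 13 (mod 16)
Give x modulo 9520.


Product of moduli M = 7 · 17 · 5 · 16 = 9520.
Merge one congruence at a time:
  Start: x ≡ 2 (mod 7).
  Combine with x ≡ 2 (mod 17); new modulus lcm = 119.
    Write x = 2 + 7·t and substitute into x ≡ 2 (mod 17): 7·t ≡ 2 − 2 = 0 (mod 17).
    The inverse of 7 mod 17 is 5 (since 7·5 = 35 = 2·17 + 1), so t ≡ 5·0 = 0 ≡ 0 (mod 17).
    Then x = 2 + 7·0 = 2, valid modulo lcm(7, 17) = 119: x ≡ 2 (mod 119).
  Combine with x ≡ 0 (mod 5); new modulus lcm = 595.
    Write x = 2 + 119·t and substitute into x ≡ 0 (mod 5): 119·t ≡ 0 − 2 = -2 (mod 5).
    Reduce coefficients mod 5: 4·t ≡ 3 (mod 5).
    The inverse of 4 mod 5 is 4 (since 4·4 = 16 = 3·5 + 1), so t ≡ 4·3 = 12 ≡ 2 (mod 5).
    Then x = 2 + 119·2 = 240, valid modulo lcm(119, 5) = 595: x ≡ 240 (mod 595).
  Combine with x ≡ 13 (mod 16); new modulus lcm = 9520.
    Write x = 240 + 595·t and substitute into x ≡ 13 (mod 16): 595·t ≡ 13 − 240 = -227 (mod 16).
    Reduce coefficients mod 16: 3·t ≡ 13 (mod 16).
    The inverse of 3 mod 16 is 11 (since 3·11 = 33 = 2·16 + 1), so t ≡ 11·13 = 143 ≡ 15 (mod 16).
    Then x = 240 + 595·15 = 9165, valid modulo lcm(595, 16) = 9520: x ≡ 9165 (mod 9520).
Verify against each original: 9165 mod 7 = 2, 9165 mod 17 = 2, 9165 mod 5 = 0, 9165 mod 16 = 13.

x ≡ 9165 (mod 9520).


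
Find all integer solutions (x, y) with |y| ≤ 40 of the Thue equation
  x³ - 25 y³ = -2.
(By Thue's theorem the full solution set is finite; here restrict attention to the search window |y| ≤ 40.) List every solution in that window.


The equation is x³ - 25y³ = -2. For fixed y, x³ = 25·y³ − 2, so a solution requires the RHS to be a perfect cube.
Strategy: iterate y from -40 to 40, compute RHS = 25·y³ − 2, and check whether it is a (positive or negative) perfect cube.
Check small values of y:
  y = 0: RHS = -2 is not a perfect cube.
  y = 1: RHS = 23 is not a perfect cube.
  y = -1: RHS = -27 = (-3)³ ⇒ x = -3 works.
  y = 2: RHS = 198 is not a perfect cube.
  y = -2: RHS = -202 is not a perfect cube.
  y = 3: RHS = 673 is not a perfect cube.
  y = -3: RHS = -677 is not a perfect cube.
Continuing the search up to |y| = 40 finds no further solutions beyond those listed.
Collected solutions: (-3, -1).

Solutions (with |y| ≤ 40): (-3, -1).


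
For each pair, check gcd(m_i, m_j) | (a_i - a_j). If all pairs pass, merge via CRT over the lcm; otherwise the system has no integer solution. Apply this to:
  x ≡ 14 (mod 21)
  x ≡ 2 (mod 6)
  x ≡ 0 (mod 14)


Moduli 21, 6, 14 are not pairwise coprime, so CRT works modulo lcm(m_i) when all pairwise compatibility conditions hold.
Pairwise compatibility: gcd(m_i, m_j) must divide a_i - a_j for every pair.
Merge one congruence at a time:
  Start: x ≡ 14 (mod 21).
  Combine with x ≡ 2 (mod 6): gcd(21, 6) = 3; 2 - 14 = -12, which IS divisible by 3, so compatible.
    Write x = 14 + 21·t and substitute into x ≡ 2 (mod 6): 21·t ≡ 2 − 14 = -12 (mod 6).
    Divide the congruence (and modulus) by g = 3: 7·t ≡ -4 (mod 2).
    Reduce coefficients mod 2: 1·t ≡ 0 (mod 2).
    So t ≡ 0 (mod 2).
    Then x = 14 + 21·0 = 14, valid modulo lcm(21, 6) = 42: x ≡ 14 (mod 42).
  Combine with x ≡ 0 (mod 14): gcd(42, 14) = 14; 0 - 14 = -14, which IS divisible by 14, so compatible.
    Write x = 14 + 42·t and substitute into x ≡ 0 (mod 14): 42·t ≡ 0 − 14 = -14 (mod 14).
    Divide the congruence (and modulus) by g = 14: 3·t ≡ -1 (mod 1).
    Modulo 1 every t works; take t = 0.
    Then x = 14 + 42·0 = 14, valid modulo lcm(42, 14) = 42: x ≡ 14 (mod 42).
Verify: 14 mod 21 = 14, 14 mod 6 = 2, 14 mod 14 = 0.

x ≡ 14 (mod 42).


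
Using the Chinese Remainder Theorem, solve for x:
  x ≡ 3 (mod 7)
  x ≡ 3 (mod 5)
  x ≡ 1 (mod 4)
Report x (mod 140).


Moduli 7, 5, 4 are pairwise coprime; by CRT there is a unique solution modulo M = 7 · 5 · 4 = 140.
Solve pairwise, accumulating the modulus:
  Start with x ≡ 3 (mod 7).
  Combine with x ≡ 3 (mod 5): since gcd(7, 5) = 1, we get a unique residue mod 35.
    Write x = 3 + 7·t and substitute into x ≡ 3 (mod 5): 7·t ≡ 3 − 3 = 0 (mod 5).
    Reduce coefficients mod 5: 2·t ≡ 0 (mod 5).
    The inverse of 2 mod 5 is 3 (since 2·3 = 6 = 1·5 + 1), so t ≡ 3·0 = 0 ≡ 0 (mod 5).
    Then x = 3 + 7·0 = 3, valid modulo lcm(7, 5) = 35: x ≡ 3 (mod 35).
  Combine with x ≡ 1 (mod 4): since gcd(35, 4) = 1, we get a unique residue mod 140.
    Write x = 3 + 35·t and substitute into x ≡ 1 (mod 4): 35·t ≡ 1 − 3 = -2 (mod 4).
    Reduce coefficients mod 4: 3·t ≡ 2 (mod 4).
    The inverse of 3 mod 4 is 3 (since 3·3 = 9 = 2·4 + 1), so t ≡ 3·2 = 6 ≡ 2 (mod 4).
    Then x = 3 + 35·2 = 73, valid modulo lcm(35, 4) = 140: x ≡ 73 (mod 140).
Verify: 73 mod 7 = 3 ✓, 73 mod 5 = 3 ✓, 73 mod 4 = 1 ✓.

x ≡ 73 (mod 140).


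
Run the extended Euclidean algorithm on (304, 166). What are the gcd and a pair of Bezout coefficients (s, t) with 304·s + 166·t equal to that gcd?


Euclidean algorithm on (304, 166) — divide until remainder is 0:
  304 = 1 · 166 + 138
  166 = 1 · 138 + 28
  138 = 4 · 28 + 26
  28 = 1 · 26 + 2
  26 = 13 · 2 + 0
gcd(304, 166) = 2.
Track Bezout coefficients alongside the remainders: start with r₀ = 304 = a·1 + b·0 (s = 1, t = 0) and r₁ = 166 = a·0 + b·1 (s = 0, t = 1); each new remainder r_{k+1} = r_{k-1} − q_k·r_k inherits s_{k+1} = s_{k-1} − q_k·s_k, t_{k+1} = t_{k-1} − q_k·t_k, so r_k = a·s_k + b·t_k at every step:
  q = 1: r = 138, s = 1 − 1·0 = 1, t = 0 − 1·1 = -1  (check: 304·1 + 166·(-1) = 138)
  q = 1: r = 28, s = 0 − 1·1 = -1, t = 1 − 1·(-1) = 2  (check: 304·(-1) + 166·2 = 28)
  q = 4: r = 26, s = 1 − 4·(-1) = 5, t = -1 − 4·2 = -9  (check: 304·5 + 166·(-9) = 26)
  q = 1: r = 2, s = -1 − 1·5 = -6, t = 2 − 1·(-9) = 11  (check: 304·(-6) + 166·11 = 2)
The row with r = 2 (the gcd) gives the Bezout coefficients s = -6, t = 11.
Result: 304 · (-6) + 166 · (11) = 2.

gcd(304, 166) = 2; s = -6, t = 11 (check: 304·(-6) + 166·11 = 2).


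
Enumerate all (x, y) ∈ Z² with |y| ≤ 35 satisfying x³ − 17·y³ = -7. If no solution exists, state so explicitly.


The equation is x³ - 17y³ = -7. For fixed y, x³ = 17·y³ − 7, so a solution requires the RHS to be a perfect cube.
Strategy: iterate y from -35 to 35, compute RHS = 17·y³ − 7, and check whether it is a (positive or negative) perfect cube.
Check small values of y:
  y = 0: RHS = -7 is not a perfect cube.
  y = 1: RHS = 10 is not a perfect cube.
  y = -1: RHS = -24 is not a perfect cube.
  y = 2: RHS = 129 is not a perfect cube.
  y = -2: RHS = -143 is not a perfect cube.
  y = 3: RHS = 452 is not a perfect cube.
  y = -3: RHS = -466 is not a perfect cube.
Continuing the search up to |y| = 35 finds no solutions either.
No (x, y) in the scanned range satisfies the equation.

No integer solutions with |y| ≤ 35.


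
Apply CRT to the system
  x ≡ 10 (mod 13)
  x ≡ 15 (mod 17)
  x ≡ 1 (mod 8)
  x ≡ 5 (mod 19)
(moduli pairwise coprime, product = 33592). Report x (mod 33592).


Product of moduli M = 13 · 17 · 8 · 19 = 33592.
Merge one congruence at a time:
  Start: x ≡ 10 (mod 13).
  Combine with x ≡ 15 (mod 17); new modulus lcm = 221.
    Write x = 10 + 13·t and substitute into x ≡ 15 (mod 17): 13·t ≡ 15 − 10 = 5 (mod 17).
    The inverse of 13 mod 17 is 4 (since 13·4 = 52 = 3·17 + 1), so t ≡ 4·5 = 20 ≡ 3 (mod 17).
    Then x = 10 + 13·3 = 49, valid modulo lcm(13, 17) = 221: x ≡ 49 (mod 221).
  Combine with x ≡ 1 (mod 8); new modulus lcm = 1768.
    Write x = 49 + 221·t and substitute into x ≡ 1 (mod 8): 221·t ≡ 1 − 49 = -48 (mod 8).
    Reduce coefficients mod 8: 5·t ≡ 0 (mod 8).
    The inverse of 5 mod 8 is 5 (since 5·5 = 25 = 3·8 + 1), so t ≡ 5·0 = 0 ≡ 0 (mod 8).
    Then x = 49 + 221·0 = 49, valid modulo lcm(221, 8) = 1768: x ≡ 49 (mod 1768).
  Combine with x ≡ 5 (mod 19); new modulus lcm = 33592.
    Write x = 49 + 1768·t and substitute into x ≡ 5 (mod 19): 1768·t ≡ 5 − 49 = -44 (mod 19).
    Reduce coefficients mod 19: 1·t ≡ 13 (mod 19).
    So t ≡ 13 (mod 19).
    Then x = 49 + 1768·13 = 23033, valid modulo lcm(1768, 19) = 33592: x ≡ 23033 (mod 33592).
Verify against each original: 23033 mod 13 = 10, 23033 mod 17 = 15, 23033 mod 8 = 1, 23033 mod 19 = 5.

x ≡ 23033 (mod 33592).


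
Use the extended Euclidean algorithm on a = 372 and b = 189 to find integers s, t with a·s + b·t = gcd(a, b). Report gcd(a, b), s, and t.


Euclidean algorithm on (372, 189) — divide until remainder is 0:
  372 = 1 · 189 + 183
  189 = 1 · 183 + 6
  183 = 30 · 6 + 3
  6 = 2 · 3 + 0
gcd(372, 189) = 3.
Track Bezout coefficients alongside the remainders: start with r₀ = 372 = a·1 + b·0 (s = 1, t = 0) and r₁ = 189 = a·0 + b·1 (s = 0, t = 1); each new remainder r_{k+1} = r_{k-1} − q_k·r_k inherits s_{k+1} = s_{k-1} − q_k·s_k, t_{k+1} = t_{k-1} − q_k·t_k, so r_k = a·s_k + b·t_k at every step:
  q = 1: r = 183, s = 1 − 1·0 = 1, t = 0 − 1·1 = -1  (check: 372·1 + 189·(-1) = 183)
  q = 1: r = 6, s = 0 − 1·1 = -1, t = 1 − 1·(-1) = 2  (check: 372·(-1) + 189·2 = 6)
  q = 30: r = 3, s = 1 − 30·(-1) = 31, t = -1 − 30·2 = -61  (check: 372·31 + 189·(-61) = 3)
The row with r = 3 (the gcd) gives the Bezout coefficients s = 31, t = -61.
Result: 372 · (31) + 189 · (-61) = 3.

gcd(372, 189) = 3; s = 31, t = -61 (check: 372·31 + 189·(-61) = 3).


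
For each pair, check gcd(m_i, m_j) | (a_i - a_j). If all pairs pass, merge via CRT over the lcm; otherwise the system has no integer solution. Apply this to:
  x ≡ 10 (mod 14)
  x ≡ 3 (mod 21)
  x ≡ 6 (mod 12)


Moduli 14, 21, 12 are not pairwise coprime, so CRT works modulo lcm(m_i) when all pairwise compatibility conditions hold.
Pairwise compatibility: gcd(m_i, m_j) must divide a_i - a_j for every pair.
Merge one congruence at a time:
  Start: x ≡ 10 (mod 14).
  Combine with x ≡ 3 (mod 21): gcd(14, 21) = 7; 3 - 10 = -7, which IS divisible by 7, so compatible.
    Write x = 10 + 14·t and substitute into x ≡ 3 (mod 21): 14·t ≡ 3 − 10 = -7 (mod 21).
    Divide the congruence (and modulus) by g = 7: 2·t ≡ -1 (mod 3).
    Reduce coefficients mod 3: 2·t ≡ 2 (mod 3).
    The inverse of 2 mod 3 is 2 (since 2·2 = 4 = 1·3 + 1), so t ≡ 2·2 = 4 ≡ 1 (mod 3).
    Then x = 10 + 14·1 = 24, valid modulo lcm(14, 21) = 42: x ≡ 24 (mod 42).
  Combine with x ≡ 6 (mod 12): gcd(42, 12) = 6; 6 - 24 = -18, which IS divisible by 6, so compatible.
    Write x = 24 + 42·t and substitute into x ≡ 6 (mod 12): 42·t ≡ 6 − 24 = -18 (mod 12).
    Divide the congruence (and modulus) by g = 6: 7·t ≡ -3 (mod 2).
    Reduce coefficients mod 2: 1·t ≡ 1 (mod 2).
    So t ≡ 1 (mod 2).
    Then x = 24 + 42·1 = 66, valid modulo lcm(42, 12) = 84: x ≡ 66 (mod 84).
Verify: 66 mod 14 = 10, 66 mod 21 = 3, 66 mod 12 = 6.

x ≡ 66 (mod 84).


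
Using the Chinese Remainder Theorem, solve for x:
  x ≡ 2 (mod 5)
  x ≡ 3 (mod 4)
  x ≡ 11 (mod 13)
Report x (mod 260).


Moduli 5, 4, 13 are pairwise coprime; by CRT there is a unique solution modulo M = 5 · 4 · 13 = 260.
Solve pairwise, accumulating the modulus:
  Start with x ≡ 2 (mod 5).
  Combine with x ≡ 3 (mod 4): since gcd(5, 4) = 1, we get a unique residue mod 20.
    Write x = 2 + 5·t and substitute into x ≡ 3 (mod 4): 5·t ≡ 3 − 2 = 1 (mod 4).
    Reduce coefficients mod 4: 1·t ≡ 1 (mod 4).
    So t ≡ 1 (mod 4).
    Then x = 2 + 5·1 = 7, valid modulo lcm(5, 4) = 20: x ≡ 7 (mod 20).
  Combine with x ≡ 11 (mod 13): since gcd(20, 13) = 1, we get a unique residue mod 260.
    Write x = 7 + 20·t and substitute into x ≡ 11 (mod 13): 20·t ≡ 11 − 7 = 4 (mod 13).
    Reduce coefficients mod 13: 7·t ≡ 4 (mod 13).
    The inverse of 7 mod 13 is 2 (since 7·2 = 14 = 1·13 + 1), so t ≡ 2·4 = 8 ≡ 8 (mod 13).
    Then x = 7 + 20·8 = 167, valid modulo lcm(20, 13) = 260: x ≡ 167 (mod 260).
Verify: 167 mod 5 = 2 ✓, 167 mod 4 = 3 ✓, 167 mod 13 = 11 ✓.

x ≡ 167 (mod 260).


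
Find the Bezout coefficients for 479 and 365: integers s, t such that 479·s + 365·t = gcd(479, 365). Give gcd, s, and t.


Euclidean algorithm on (479, 365) — divide until remainder is 0:
  479 = 1 · 365 + 114
  365 = 3 · 114 + 23
  114 = 4 · 23 + 22
  23 = 1 · 22 + 1
  22 = 22 · 1 + 0
gcd(479, 365) = 1.
Track Bezout coefficients alongside the remainders: start with r₀ = 479 = a·1 + b·0 (s = 1, t = 0) and r₁ = 365 = a·0 + b·1 (s = 0, t = 1); each new remainder r_{k+1} = r_{k-1} − q_k·r_k inherits s_{k+1} = s_{k-1} − q_k·s_k, t_{k+1} = t_{k-1} − q_k·t_k, so r_k = a·s_k + b·t_k at every step:
  q = 1: r = 114, s = 1 − 1·0 = 1, t = 0 − 1·1 = -1  (check: 479·1 + 365·(-1) = 114)
  q = 3: r = 23, s = 0 − 3·1 = -3, t = 1 − 3·(-1) = 4  (check: 479·(-3) + 365·4 = 23)
  q = 4: r = 22, s = 1 − 4·(-3) = 13, t = -1 − 4·4 = -17  (check: 479·13 + 365·(-17) = 22)
  q = 1: r = 1, s = -3 − 1·13 = -16, t = 4 − 1·(-17) = 21  (check: 479·(-16) + 365·21 = 1)
The row with r = 1 (the gcd) gives the Bezout coefficients s = -16, t = 21.
Result: 479 · (-16) + 365 · (21) = 1.

gcd(479, 365) = 1; s = -16, t = 21 (check: 479·(-16) + 365·21 = 1).


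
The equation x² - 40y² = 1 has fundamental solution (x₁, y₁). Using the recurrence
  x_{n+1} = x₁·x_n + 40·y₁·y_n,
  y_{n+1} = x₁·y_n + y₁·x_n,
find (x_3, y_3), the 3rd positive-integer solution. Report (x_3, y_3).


Step 1: Find the fundamental solution (x₁, y₁) of x² - 40y² = 1.
  Expand √40 as a continued fraction. a₀ = ⌊√40⌋ = 6; iterate m_{k+1} = d_k·a_k − m_k, d_{k+1} = (40 − m_{k+1}²)/d_k, a_{k+1} = ⌊(a₀ + m_{k+1})/d_{k+1}⌋ (starting m₀ = 0, d₀ = 1), with convergents p_k = a_k·p_{k-1} + p_{k-2}, q_k = a_k·q_{k-1} + q_{k-2} (p₋₁ = 1, q₋₁ = 0):
  k = 0: a₀ = 6; p₀/q₀ = 6/1; p₀² − 40·q₀² = 36 − 40 = -4.
  k = 1: m = 6, d = 4, a = ⌊(6 + 6)/4⌋ = 3; p/q = (3·6 + 1)/(3·1 + 0) = 19/3; p² − 40·q² = 361 − 360 = 1.
  The first convergent with p² − 40·q² = 1 gives the fundamental solution (x₁, y₁) = (19, 3).
Step 2: Apply the recurrence (x_{n+1}, y_{n+1}) = (x₁x_n + 40y₁y_n, x₁y_n + y₁x_n) repeatedly.
  From (x_1, y_1) = (19, 3): x_2 = 19·19 + 40·3·3 = 721; y_2 = 19·3 + 3·19 = 114.
  From (x_2, y_2) = (721, 114): x_3 = 19·721 + 40·3·114 = 27379; y_3 = 19·114 + 3·721 = 4329.
Step 3: Verify x_3² - 40·y_3² = 749609641 - 749609640 = 1 (should be 1). ✓

(x_1, y_1) = (19, 3); (x_3, y_3) = (27379, 4329).
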